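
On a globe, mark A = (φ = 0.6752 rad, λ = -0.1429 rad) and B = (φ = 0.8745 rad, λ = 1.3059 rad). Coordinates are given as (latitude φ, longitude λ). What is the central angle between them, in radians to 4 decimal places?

With latitudes φ₁ = 38.686°, φ₂ = 50.105° and longitude difference Δλ = 83.010°:
Haversine: a = sin²(Δφ/2) + cos φ₁ cos φ₂ sin²(Δλ/2) = 0.0099 + (0.7806)(0.6414)(0.4392) = 0.22976.
Central angle c = 2·arcsin(√a) = 0.99979 rad.
So the angular separation is 0.9998 rad.

0.9998 rad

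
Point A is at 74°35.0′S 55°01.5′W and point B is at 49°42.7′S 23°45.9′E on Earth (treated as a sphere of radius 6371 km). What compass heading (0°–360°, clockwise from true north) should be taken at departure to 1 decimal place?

Δλ = 78.790° = 1.3751 rad.
y = sin Δλ · cos φ₂ = (0.9809)(0.6466) = 0.6343
x = cos φ₁ sin φ₂ − sin φ₁ cos φ₂ cos Δλ = (0.2658)(-0.7628) − (-0.9640)(0.6466)(0.1944) = -0.0816
θ = atan2(y, x) = 97.33°, so the bearing is 97.3°.

97.3°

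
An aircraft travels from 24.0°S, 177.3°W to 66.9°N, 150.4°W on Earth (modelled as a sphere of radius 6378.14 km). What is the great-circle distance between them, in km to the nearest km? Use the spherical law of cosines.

Let φ₁ = -0.4189 rad, φ₂ = 1.1676 rad, and Δλ = 0.4695 rad.
cos c = sin φ₁ sin φ₂ + cos φ₁ cos φ₂ cos Δλ = (-0.4067)(0.9198) + (0.9135)(0.3923)(0.8918) = -0.05449,
so c = arccos(-0.05449) = 1.62531 rad.
Distance = R·c = 6378.14 × 1.6253 ≈ 10366 km.

10366 km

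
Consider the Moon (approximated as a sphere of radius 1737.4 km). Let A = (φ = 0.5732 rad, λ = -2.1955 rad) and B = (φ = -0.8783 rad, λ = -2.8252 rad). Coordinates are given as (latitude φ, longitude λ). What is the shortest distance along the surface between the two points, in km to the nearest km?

With latitudes φ₁ = 32.842°, φ₂ = -50.323° and longitude difference Δλ = -36.079°:
cos c = sin φ₁ sin φ₂ + cos φ₁ cos φ₂ cos Δλ = (0.5423)(-0.7697) + (0.8402)(0.6385)(0.8082) = 0.01613,
so c = arccos(0.01613) = 1.55466 rad.
Distance = R·c = 1737.4 × 1.5547 ≈ 2701 km.

2701 km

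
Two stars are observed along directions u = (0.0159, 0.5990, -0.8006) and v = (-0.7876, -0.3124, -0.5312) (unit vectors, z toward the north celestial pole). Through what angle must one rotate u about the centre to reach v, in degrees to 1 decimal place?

77.0°

u·v = 0.2256; |u| = 1.0000, |v| = 1.0000.
cos θ = (u·v)/(|u||v|) = 0.2256, so θ = 77.0°.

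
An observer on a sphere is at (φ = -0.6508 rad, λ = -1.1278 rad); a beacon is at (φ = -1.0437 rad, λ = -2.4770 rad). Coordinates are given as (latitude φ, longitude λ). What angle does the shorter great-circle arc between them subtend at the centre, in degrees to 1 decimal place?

52.3°

With latitudes φ₁ = -37.288°, φ₂ = -59.800° and longitude difference Δλ = -77.303°:
Haversine: a = sin²(Δφ/2) + cos φ₁ cos φ₂ sin²(Δλ/2) = 0.0381 + (0.7956)(0.5030)(0.3901) = 0.19422.
Central angle c = 2·arcsin(√a) = 0.91277 rad.
So the angular separation is 52.3°.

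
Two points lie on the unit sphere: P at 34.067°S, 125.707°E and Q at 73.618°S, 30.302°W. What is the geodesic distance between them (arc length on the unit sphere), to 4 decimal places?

1.2409

In radians: φ₁ = -0.5946, φ₂ = -1.2849, Δλ = -156.009° = -2.7229 rad.
cos c = sin φ₁ sin φ₂ + cos φ₁ cos φ₂ cos Δλ = (-0.5602)(-0.9594) + (0.8284)(0.2820)(-0.9136) = 0.32397,
so c = arccos(0.32397) = 1.24088 rad.
On the unit sphere the arc length equals the central angle: 1.2409.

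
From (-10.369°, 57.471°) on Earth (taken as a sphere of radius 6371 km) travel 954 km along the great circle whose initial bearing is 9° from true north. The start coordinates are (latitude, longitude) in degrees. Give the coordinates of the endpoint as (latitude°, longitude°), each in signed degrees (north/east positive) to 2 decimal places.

Angular distance δ = d/R = 954/6371 = 0.14974 rad; initial bearing θ = 0.1571 rad.
sin φ₂ = sin φ₁ cos δ + cos φ₁ sin δ cos θ = (-0.1800)(0.9888) + (0.9837)(0.1492)(0.9877) = -0.0330, so φ₂ = -1.89°.
Δλ = atan2(sin θ sin δ cos φ₁, cos δ − sin φ₁ sin φ₂) = atan2(0.0230, 0.9829) = 1.338°.
λ₂ = 57.471° + 1.338° = 58.81°.

-1.89°, 58.81°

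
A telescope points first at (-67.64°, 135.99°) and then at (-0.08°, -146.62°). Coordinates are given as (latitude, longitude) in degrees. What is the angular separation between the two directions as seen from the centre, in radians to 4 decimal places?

1.4864 rad

With latitudes φ₁ = -67.640°, φ₂ = -0.080° and longitude difference Δλ = 77.390°:
Haversine: a = sin²(Δφ/2) + cos φ₁ cos φ₂ sin²(Δλ/2) = 0.3091 + (0.3804)(1.0000)(0.3908) = 0.45783.
Central angle c = 2·arcsin(√a) = 1.48635 rad.
So the angular separation is 1.4864 rad.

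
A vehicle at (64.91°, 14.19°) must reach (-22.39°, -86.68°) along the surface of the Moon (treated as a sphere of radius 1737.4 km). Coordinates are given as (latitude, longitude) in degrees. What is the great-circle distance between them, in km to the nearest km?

In radians: φ₁ = 1.1329, φ₂ = -0.3908, Δλ = -100.870° = -1.7605 rad.
cos c = sin φ₁ sin φ₂ + cos φ₁ cos φ₂ cos Δλ = (0.9056)(-0.3809) + (0.4240)(0.9246)(-0.1886) = -0.41891,
so c = arccos(-0.41891) = 2.00304 rad.
Distance = R·c = 1737.4 × 2.0030 ≈ 3480 km.

3480 km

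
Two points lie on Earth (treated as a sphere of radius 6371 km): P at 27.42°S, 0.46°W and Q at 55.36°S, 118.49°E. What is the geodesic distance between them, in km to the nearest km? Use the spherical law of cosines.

Let φ₁ = -0.4786 rad, φ₂ = -0.9662 rad, and Δλ = 2.0761 rad.
cos c = sin φ₁ sin φ₂ + cos φ₁ cos φ₂ cos Δλ = (-0.4605)(-0.8227) + (0.8877)(0.5684)(-0.4840) = 0.13465,
so c = arccos(0.13465) = 1.43574 rad.
Distance = R·c = 6371 × 1.4357 ≈ 9147 km.

9147 km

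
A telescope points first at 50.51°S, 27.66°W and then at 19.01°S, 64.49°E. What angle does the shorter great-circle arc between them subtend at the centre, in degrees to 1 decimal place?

76.8°

With latitudes φ₁ = -50.510°, φ₂ = -19.010° and longitude difference Δλ = 92.150°:
cos c = sin φ₁ sin φ₂ + cos φ₁ cos φ₂ cos Δλ = (-0.7717)(-0.3257) + (0.6359)(0.9455)(-0.0375) = 0.22882,
so c = arccos(0.22882) = 1.33993 rad.
So the angular separation is 76.8°.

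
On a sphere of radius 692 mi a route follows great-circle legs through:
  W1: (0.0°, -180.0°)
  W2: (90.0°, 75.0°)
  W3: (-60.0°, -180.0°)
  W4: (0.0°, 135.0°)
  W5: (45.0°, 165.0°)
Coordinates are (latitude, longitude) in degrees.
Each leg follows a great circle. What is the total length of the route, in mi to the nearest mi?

4366 mi

Leg W1→W2: central angle 1.5708 rad, distance 1087.0 mi.
Leg W2→W3: central angle 2.6180 rad, distance 1811.7 mi.
Leg W3→W4: central angle 1.2094 rad, distance 836.9 mi.
Leg W4→W5: central angle 0.9117 rad, distance 630.9 mi.
Total: 1087.0 + 1811.7 + 836.9 + 630.9 ≈ 4366 mi.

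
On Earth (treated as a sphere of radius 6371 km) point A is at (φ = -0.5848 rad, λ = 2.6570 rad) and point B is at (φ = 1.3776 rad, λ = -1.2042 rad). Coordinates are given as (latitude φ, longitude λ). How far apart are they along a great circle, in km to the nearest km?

Let φ₁ = -0.5848 rad, φ₂ = 1.3776 rad, and Δλ = 2.4220 rad.
cos c = sin φ₁ sin φ₂ + cos φ₁ cos φ₂ cos Δλ = (-0.5520)(0.9814) + (0.8338)(0.1920)(-0.7521) = -0.66216,
so c = arccos(-0.66216) = 2.29450 rad.
Distance = R·c = 6371 × 2.2945 ≈ 14618 km.

14618 km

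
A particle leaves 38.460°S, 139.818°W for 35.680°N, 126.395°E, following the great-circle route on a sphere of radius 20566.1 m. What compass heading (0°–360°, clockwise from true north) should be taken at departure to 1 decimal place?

297.6°

Δλ = -93.787° = -1.6369 rad.
y = sin Δλ · cos φ₂ = (-0.9978)(0.8123) = -0.8105
x = cos φ₁ sin φ₂ − sin φ₁ cos φ₂ cos Δλ = (0.7830)(0.5833) − (-0.6220)(0.8123)(-0.0660) = 0.4233
θ = atan2(y, x) = -62.42°; adding 360° gives 297.6°.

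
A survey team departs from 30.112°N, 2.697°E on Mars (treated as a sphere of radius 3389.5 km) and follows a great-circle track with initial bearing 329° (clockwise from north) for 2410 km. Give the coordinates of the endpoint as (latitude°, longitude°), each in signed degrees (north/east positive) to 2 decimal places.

Angular distance δ = d/R = 2410/3389.5 = 0.71102 rad; initial bearing θ = 5.7421 rad.
sin φ₂ = sin φ₁ cos δ + cos φ₁ sin δ cos θ = (0.5017)(0.7577) + (0.8650)(0.6526)(0.8572) = 0.8640, so φ₂ = 59.77°.
Δλ = atan2(sin θ sin δ cos φ₁, cos δ − sin φ₁ sin φ₂) = atan2(-0.2908, 0.3242) = -41.885°.
λ₂ = 2.697° − 41.885° = -39.19°.

59.77°, -39.19°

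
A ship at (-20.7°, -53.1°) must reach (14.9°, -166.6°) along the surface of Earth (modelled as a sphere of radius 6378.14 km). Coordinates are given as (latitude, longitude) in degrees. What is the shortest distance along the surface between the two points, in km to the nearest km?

Let φ₁ = -0.3613 rad, φ₂ = 0.2601 rad, and Δλ = -1.9809 rad.
cos c = sin φ₁ sin φ₂ + cos φ₁ cos φ₂ cos Δλ = (-0.3535)(0.2571) + (0.9354)(0.9664)(-0.3987) = -0.45136,
so c = arccos(-0.45136) = 2.03908 rad.
Distance = R·c = 6378.14 × 2.0391 ≈ 13006 km.

13006 km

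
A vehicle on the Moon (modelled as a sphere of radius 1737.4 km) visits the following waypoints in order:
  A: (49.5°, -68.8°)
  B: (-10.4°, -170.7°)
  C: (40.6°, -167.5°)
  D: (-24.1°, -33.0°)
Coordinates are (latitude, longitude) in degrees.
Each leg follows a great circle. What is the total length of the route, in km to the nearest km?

8958 km

Leg A→B: central angle 1.8431 rad, distance 3202.3 km.
Leg B→C: central angle 0.8916 rad, distance 1549.1 km.
Leg C→D: central angle 2.4212 rad, distance 4206.5 km.
Total: 3202.3 + 1549.1 + 4206.5 ≈ 8958 km.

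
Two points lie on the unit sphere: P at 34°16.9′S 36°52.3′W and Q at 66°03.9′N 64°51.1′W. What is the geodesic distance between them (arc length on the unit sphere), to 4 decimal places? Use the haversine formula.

1.7914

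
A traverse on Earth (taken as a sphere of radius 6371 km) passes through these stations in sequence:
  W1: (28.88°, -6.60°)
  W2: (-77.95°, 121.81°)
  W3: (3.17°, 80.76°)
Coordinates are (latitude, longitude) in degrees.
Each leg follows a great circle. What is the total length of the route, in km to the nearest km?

23345 km

Leg W1→W2: central angle 2.1968 rad, distance 13995.8 km.
Leg W2→W3: central angle 1.4675 rad, distance 9349.4 km.
Total: 13995.8 + 9349.4 ≈ 23345 km.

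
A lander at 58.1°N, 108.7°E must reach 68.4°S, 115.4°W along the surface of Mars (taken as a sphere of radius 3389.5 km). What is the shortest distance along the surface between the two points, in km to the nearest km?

9364 km

Let φ₁ = 1.0140 rad, φ₂ = -1.1938 rad, and Δλ = 2.3719 rad.
cos c = sin φ₁ sin φ₂ + cos φ₁ cos φ₂ cos Δλ = (0.8490)(-0.9298) + (0.5284)(0.3681)(-0.7181) = -0.92905,
so c = arccos(-0.92905) = 2.76264 rad.
Distance = R·c = 3389.5 × 2.7626 ≈ 9364 km.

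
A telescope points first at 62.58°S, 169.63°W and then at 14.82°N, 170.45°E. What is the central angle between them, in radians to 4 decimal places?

In radians: φ₁ = -1.0922, φ₂ = 0.2587, Δλ = -19.920° = -0.3477 rad.
Haversine: a = sin²(Δφ/2) + cos φ₁ cos φ₂ sin²(Δλ/2) = 0.3909 + (0.4605)(0.9667)(0.0299) = 0.40425.
Central angle c = 2·arcsin(√a) = 1.37810 rad.
So the angular separation is 1.3781 rad.

1.3781 rad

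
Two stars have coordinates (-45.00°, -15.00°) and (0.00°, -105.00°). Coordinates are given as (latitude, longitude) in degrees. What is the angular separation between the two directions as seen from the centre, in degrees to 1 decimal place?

90.0°

Let φ₁ = -0.7854 rad, φ₂ = 0.0000 rad, and Δλ = -1.5708 rad.
Haversine: a = sin²(Δφ/2) + cos φ₁ cos φ₂ sin²(Δλ/2) = 0.1464 + (0.7071)(1.0000)(0.5000) = 0.50000.
Central angle c = 2·arcsin(√a) = 1.57080 rad.
So the angular separation is 90.0°.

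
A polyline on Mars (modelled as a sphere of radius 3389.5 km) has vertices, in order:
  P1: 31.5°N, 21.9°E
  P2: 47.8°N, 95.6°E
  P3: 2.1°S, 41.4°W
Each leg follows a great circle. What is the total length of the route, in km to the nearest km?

10529 km

Leg P1→P2: central angle 0.9910 rad, distance 3359.1 km.
Leg P2→P3: central angle 2.1154 rad, distance 7170.2 km.
Total: 3359.1 + 7170.2 ≈ 10529 km.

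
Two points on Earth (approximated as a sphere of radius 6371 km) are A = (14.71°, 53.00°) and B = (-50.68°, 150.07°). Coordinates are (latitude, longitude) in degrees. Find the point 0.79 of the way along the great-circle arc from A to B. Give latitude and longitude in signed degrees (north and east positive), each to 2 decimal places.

-44.35°, 118.24°

The central angle between A and B is δ = 1.8461 rad.
With f = 0.79, the slerp weights are sin((1−f)δ)/sin δ = 0.3928 and sin(fδ)/sin δ = 1.0326.
Weighted sum of the unit vectors: (0.3928)·(0.5821,0.7725,0.2539) + (1.0326)·(-0.5491,0.3162,-0.7736) = (-0.3384, 0.6299, -0.6991).
Converting back: φ = atan2(z, √(x²+y²)) = -44.35°, λ = atan2(y, x) = 118.24°.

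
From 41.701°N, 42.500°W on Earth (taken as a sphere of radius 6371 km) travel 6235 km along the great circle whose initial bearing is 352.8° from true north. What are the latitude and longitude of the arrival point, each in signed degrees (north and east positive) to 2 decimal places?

Angular distance δ = d/R = 6235/6371 = 0.97865 rad; initial bearing θ = 6.1575 rad.
sin φ₂ = sin φ₁ cos δ + cos φ₁ sin δ cos θ = (0.6652)(0.5581) + (0.7466)(0.8297)(0.9921) = 0.9859, so φ₂ = 80.38°.
Δλ = atan2(sin θ sin δ cos φ₁, cos δ − sin φ₁ sin φ₂) = atan2(-0.0776, -0.0977) = -141.536°.
λ₂ = -42.500° − 141.536° = -184.04° → 175.96° after wrapping to (−180°, 180°].

80.38°, 175.96°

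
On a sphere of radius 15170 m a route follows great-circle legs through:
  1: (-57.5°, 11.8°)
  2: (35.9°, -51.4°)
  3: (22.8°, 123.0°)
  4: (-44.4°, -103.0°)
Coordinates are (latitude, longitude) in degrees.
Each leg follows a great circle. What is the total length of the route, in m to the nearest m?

Leg 1→2: central angle 1.8737 rad, distance 28424.2 m.
Leg 2→3: central angle 2.1129 rad, distance 32053.0 m.
Leg 3→4: central angle 2.3872 rad, distance 36213.3 m.
Total: 28424.2 + 32053.0 + 36213.3 ≈ 96690 m.

96690 m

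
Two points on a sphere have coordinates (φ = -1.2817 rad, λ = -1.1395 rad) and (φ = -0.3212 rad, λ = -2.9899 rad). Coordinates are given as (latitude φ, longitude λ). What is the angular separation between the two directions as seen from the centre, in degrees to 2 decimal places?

Let φ₁ = -1.2817 rad, φ₂ = -0.3212 rad, and Δλ = -1.8504 rad.
Haversine: a = sin²(Δφ/2) + cos φ₁ cos φ₂ sin²(Δλ/2) = 0.2134 + (0.2851)(0.9489)(0.6380) = 0.38602.
Central angle c = 2·arcsin(√a) = 1.34082 rad.
So the angular separation is 76.82°.

76.82°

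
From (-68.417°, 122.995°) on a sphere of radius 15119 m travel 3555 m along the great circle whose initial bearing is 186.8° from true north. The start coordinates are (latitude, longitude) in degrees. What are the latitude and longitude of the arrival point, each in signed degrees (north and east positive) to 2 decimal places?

Angular distance δ = d/R = 3555/15119 = 0.23513 rad; initial bearing θ = 3.2603 rad.
sin φ₂ = sin φ₁ cos δ + cos φ₁ sin δ cos θ = (-0.9299)(0.9725) + (0.3678)(0.2330)(-0.9930) = -0.9894, so φ₂ = -81.65°.
Δλ = atan2(sin θ sin δ cos φ₁, cos δ − sin φ₁ sin φ₂) = atan2(-0.0101, 0.0525) = -10.947°.
λ₂ = 122.995° − 10.947° = 112.05°.

-81.65°, 112.05°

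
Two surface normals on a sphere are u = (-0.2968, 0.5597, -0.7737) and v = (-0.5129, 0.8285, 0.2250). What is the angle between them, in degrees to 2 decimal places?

u·v = 0.4419; |u| = 1.0000, |v| = 1.0001.
cos θ = (u·v)/(|u||v|) = 0.4418, so θ = 63.78°.

63.78°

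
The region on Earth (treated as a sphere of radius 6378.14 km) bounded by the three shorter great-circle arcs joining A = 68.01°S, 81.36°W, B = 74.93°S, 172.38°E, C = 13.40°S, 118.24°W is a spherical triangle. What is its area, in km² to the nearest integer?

12286786 km²

Side lengths (central angles): a = 1.2526, b = 1.0400, c = 0.5194 rad; semiperimeter s = 1.4060.
By l'Huilier's theorem, tan(E/4) = √[tan(s/2) tan((s−a)/2) tan((s−b)/2) tan((s−c)/2)], giving spherical excess E = 0.3020 rad.
Area = E·R² = 0.3020 × (6378.14)² ≈ 12286786 km².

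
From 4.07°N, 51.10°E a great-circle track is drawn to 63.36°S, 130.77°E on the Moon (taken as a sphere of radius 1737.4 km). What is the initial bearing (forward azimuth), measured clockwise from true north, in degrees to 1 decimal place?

153.8°

With φ₁ = 0.0710, φ₂ = -1.1058, Δλ = 1.3905 rad, the forward-azimuth formula gives
θ = atan2( sin Δλ cos φ₂ , cos φ₁ sin φ₂ − sin φ₁ cos φ₂ cos Δλ ) = atan2(0.4411, -0.8973) = 153.82°.
So the initial bearing is 153.8°.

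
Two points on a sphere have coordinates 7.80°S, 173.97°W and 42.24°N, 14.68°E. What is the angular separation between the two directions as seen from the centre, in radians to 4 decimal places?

Let φ₁ = -0.1361 rad, φ₂ = 0.7372 rad, and Δλ = -2.9906 rad.
Haversine: a = sin²(Δφ/2) + cos φ₁ cos φ₂ sin²(Δλ/2) = 0.1789 + (0.9907)(0.7403)(0.9943) = 0.90819.
Central angle c = 2·arcsin(√a) = 2.52590 rad.
So the angular separation is 2.5259 rad.

2.5259 rad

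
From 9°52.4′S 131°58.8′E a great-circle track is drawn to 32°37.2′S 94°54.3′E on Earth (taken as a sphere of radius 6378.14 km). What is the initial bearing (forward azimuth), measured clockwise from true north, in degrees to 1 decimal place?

Δλ = -37.075° = -0.6471 rad.
y = sin Δλ · cos φ₂ = (-0.6029)(0.8423) = -0.5078
x = cos φ₁ sin φ₂ − sin φ₁ cos φ₂ cos Δλ = (0.9852)(-0.5391) − (-0.1715)(0.8423)(0.7978) = -0.4159
θ = atan2(y, x) = -129.32°; adding 360° gives 230.7°.

230.7°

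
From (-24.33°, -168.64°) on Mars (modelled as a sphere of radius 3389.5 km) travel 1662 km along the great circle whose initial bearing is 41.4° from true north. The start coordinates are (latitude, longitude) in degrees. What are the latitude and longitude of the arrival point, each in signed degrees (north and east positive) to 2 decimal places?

-2.38°, -150.48°

Angular distance δ = d/R = 1662/3389.5 = 0.49034 rad; initial bearing θ = 0.7226 rad.
sin φ₂ = sin φ₁ cos δ + cos φ₁ sin δ cos θ = (-0.4120)(0.8822) + (0.9112)(0.4709)(0.7501) = -0.0416, so φ₂ = -2.38°.
Δλ = atan2(sin θ sin δ cos φ₁, cos δ − sin φ₁ sin φ₂) = atan2(0.2838, 0.8650) = 18.162°.
λ₂ = -168.640° + 18.162° = -150.48°.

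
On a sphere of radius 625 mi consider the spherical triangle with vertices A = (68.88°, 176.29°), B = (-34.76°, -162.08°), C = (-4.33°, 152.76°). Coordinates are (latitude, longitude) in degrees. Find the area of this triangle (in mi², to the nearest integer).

290055 mi²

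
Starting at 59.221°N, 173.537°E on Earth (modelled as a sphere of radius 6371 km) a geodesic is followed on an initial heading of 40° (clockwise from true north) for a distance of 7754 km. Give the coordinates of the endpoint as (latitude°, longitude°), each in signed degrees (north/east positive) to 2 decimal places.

41.71°, -60.34°

Angular distance δ = d/R = 7754/6371 = 1.21708 rad; initial bearing θ = 0.6981 rad.
sin φ₂ = sin φ₁ cos δ + cos φ₁ sin δ cos θ = (0.8591)(0.3464) + (0.5117)(0.9381)(0.7660) = 0.6653, so φ₂ = 41.71°.
Δλ = atan2(sin θ sin δ cos φ₁, cos δ − sin φ₁ sin φ₂) = atan2(0.3086, -0.2252) = 126.127°.
λ₂ = 173.537° + 126.127° = 299.66° → -60.34° after wrapping to (−180°, 180°].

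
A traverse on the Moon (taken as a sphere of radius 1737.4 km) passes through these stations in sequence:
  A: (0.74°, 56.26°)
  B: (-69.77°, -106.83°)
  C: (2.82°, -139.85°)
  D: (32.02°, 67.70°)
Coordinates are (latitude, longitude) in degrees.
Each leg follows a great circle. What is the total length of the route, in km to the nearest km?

9777 km

Leg A→B: central angle 1.9208 rad, distance 3337.2 km.
Leg B→C: central angle 1.3249 rad, distance 2301.9 km.
Leg C→D: central angle 2.3814 rad, distance 4137.5 km.
Total: 3337.2 + 2301.9 + 4137.5 ≈ 9777 km.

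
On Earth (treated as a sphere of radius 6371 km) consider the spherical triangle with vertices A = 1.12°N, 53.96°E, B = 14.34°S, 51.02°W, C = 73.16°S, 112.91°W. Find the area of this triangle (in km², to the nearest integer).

66699496 km²

Side lengths (central angles): a = 1.1925, b = 1.8763, c = 1.8289 rad; semiperimeter s = 2.4489.
By l'Huilier's theorem, tan(E/4) = √[tan(s/2) tan((s−a)/2) tan((s−b)/2) tan((s−c)/2)], giving spherical excess E = 1.6433 rad.
Area = E·R² = 1.6433 × (6371)² ≈ 66699496 km².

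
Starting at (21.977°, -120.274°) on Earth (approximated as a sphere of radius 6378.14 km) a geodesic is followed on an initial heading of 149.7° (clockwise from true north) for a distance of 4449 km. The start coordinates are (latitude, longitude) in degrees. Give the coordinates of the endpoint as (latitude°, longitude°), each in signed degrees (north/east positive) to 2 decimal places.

Angular distance δ = d/R = 4449/6378.14 = 0.69754 rad; initial bearing θ = 2.6128 rad.
sin φ₂ = sin φ₁ cos δ + cos φ₁ sin δ cos θ = (0.3742)(0.7664) + (0.9273)(0.6423)(-0.8634) = -0.2275, so φ₂ = -13.15°.
Δλ = atan2(sin θ sin δ cos φ₁, cos δ − sin φ₁ sin φ₂) = atan2(0.3005, 0.8516) = 19.439°.
λ₂ = -120.274° + 19.439° = -100.84°.

-13.15°, -100.84°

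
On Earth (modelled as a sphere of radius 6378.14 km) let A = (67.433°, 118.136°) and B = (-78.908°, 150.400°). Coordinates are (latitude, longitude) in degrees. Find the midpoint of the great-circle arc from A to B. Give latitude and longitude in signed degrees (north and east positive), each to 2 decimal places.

-5.94°, 128.78°

Central angle δ = 2.5750 rad. Interpolating on the sphere with fraction f = 0.5:
P = [sin((1−f)δ)·A + sin(fδ)·B] / sin δ = 1.7889·A + 1.7889·B in Cartesian coordinates,
giving P = (-0.6230, 0.7754, -0.1036), i.e. latitude -5.94°, longitude 128.78°.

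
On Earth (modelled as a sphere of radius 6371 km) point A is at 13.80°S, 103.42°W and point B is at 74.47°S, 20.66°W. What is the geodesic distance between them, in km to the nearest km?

8315 km

Let φ₁ = -0.2409 rad, φ₂ = -1.2997 rad, and Δλ = 1.4444 rad.
Haversine: a = sin²(Δφ/2) + cos φ₁ cos φ₂ sin²(Δλ/2) = 0.2551 + (0.9711)(0.2677)(0.4370) = 0.36870.
Central angle c = 2·arcsin(√a) = 1.30509 rad.
Distance = R·c = 6371 × 1.3051 ≈ 8315 km.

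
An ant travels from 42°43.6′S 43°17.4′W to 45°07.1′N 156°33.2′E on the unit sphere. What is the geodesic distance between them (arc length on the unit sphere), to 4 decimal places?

2.8893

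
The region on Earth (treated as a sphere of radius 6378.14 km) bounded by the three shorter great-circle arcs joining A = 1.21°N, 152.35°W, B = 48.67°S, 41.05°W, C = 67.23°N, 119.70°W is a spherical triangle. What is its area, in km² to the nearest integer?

Side lengths (central angles): a = 2.2680, b = 1.2183, c = 1.8294 rad; semiperimeter s = 2.6578.
By l'Huilier's theorem, tan(E/4) = √[tan(s/2) tan((s−a)/2) tan((s−b)/2) tan((s−c)/2)], giving spherical excess E = 2.0278 rad.
Area = E·R² = 2.0278 × (6378.14)² ≈ 82491186 km².

82491186 km²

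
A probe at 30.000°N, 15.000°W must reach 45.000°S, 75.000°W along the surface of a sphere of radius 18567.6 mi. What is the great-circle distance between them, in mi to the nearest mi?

30046 mi

With latitudes φ₁ = 30.000°, φ₂ = -45.000° and longitude difference Δλ = -60.000°:
cos c = sin φ₁ sin φ₂ + cos φ₁ cos φ₂ cos Δλ = (0.5000)(-0.7071) + (0.8660)(0.7071)(0.5000) = -0.04737,
so c = arccos(-0.04737) = 1.61818 rad.
Distance = R·c = 18567.6 × 1.6182 ≈ 30046 mi.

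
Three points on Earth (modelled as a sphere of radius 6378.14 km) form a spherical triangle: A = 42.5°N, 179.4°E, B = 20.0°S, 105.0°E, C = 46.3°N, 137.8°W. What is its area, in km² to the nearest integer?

Side lengths (central angles): a = 2.1460, b = 0.5313, c = 1.6156 rad; semiperimeter s = 2.1464.
By l'Huilier's theorem, tan(E/4) = √[tan(s/2) tan((s−a)/2) tan((s−b)/2) tan((s−c)/2)], giving spherical excess E = 0.0409 rad.
Area = E·R² = 0.0409 × (6378.14)² ≈ 1663603 km².

1663603 km²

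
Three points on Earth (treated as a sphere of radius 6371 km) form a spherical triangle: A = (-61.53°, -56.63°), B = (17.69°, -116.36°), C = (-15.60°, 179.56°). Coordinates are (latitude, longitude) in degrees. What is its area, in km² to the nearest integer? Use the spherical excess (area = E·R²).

Side lengths (central angles): a = 1.2457, b = 1.5899, c = 1.6090 rad; semiperimeter s = 2.2223.
By l'Huilier's theorem, tan(E/4) = √[tan(s/2) tan((s−a)/2) tan((s−b)/2) tan((s−c)/2)], giving spherical excess E = 1.2873 rad.
Area = E·R² = 1.2873 × (6371)² ≈ 52252139 km².

52252139 km²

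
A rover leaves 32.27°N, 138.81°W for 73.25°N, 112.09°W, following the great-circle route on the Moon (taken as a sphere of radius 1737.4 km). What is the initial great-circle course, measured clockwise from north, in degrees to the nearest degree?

11°

Δλ = 26.720° = 0.4664 rad.
y = sin Δλ · cos φ₂ = (0.4496)(0.2882) = 0.1296
x = cos φ₁ sin φ₂ − sin φ₁ cos φ₂ cos Δλ = (0.8455)(0.9576) − (0.5339)(0.2882)(0.8932) = 0.6722
θ = atan2(y, x) = 10.91°, so the bearing is 11°.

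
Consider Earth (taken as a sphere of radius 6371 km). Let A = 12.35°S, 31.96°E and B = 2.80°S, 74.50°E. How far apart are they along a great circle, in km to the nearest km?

With latitudes φ₁ = -12.350°, φ₂ = -2.800° and longitude difference Δλ = 42.540°:
Haversine: a = sin²(Δφ/2) + cos φ₁ cos φ₂ sin²(Δλ/2) = 0.0069 + (0.9769)(0.9988)(0.1316) = 0.13533.
Central angle c = 2·arcsin(√a) = 0.75343 rad.
Distance = R·c = 6371 × 0.7534 ≈ 4800 km.

4800 km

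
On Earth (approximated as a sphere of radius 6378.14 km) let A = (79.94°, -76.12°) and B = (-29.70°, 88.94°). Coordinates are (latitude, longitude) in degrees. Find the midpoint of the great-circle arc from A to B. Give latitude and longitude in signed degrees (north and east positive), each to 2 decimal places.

34.90°, 85.26°

The central angle between A and B is δ = 2.2581 rad.
With f = 0.5, the slerp weights are sin((1−f)δ)/sin δ = 1.1695 and sin(fδ)/sin δ = 1.1695.
Weighted sum of the unit vectors: (1.1695)·(0.0419,-0.1696,0.9846) + (1.1695)·(0.0161,0.8685,-0.4955) = (0.0678, 0.8174, 0.5721).
Converting back: φ = atan2(z, √(x²+y²)) = 34.90°, λ = atan2(y, x) = 85.26°.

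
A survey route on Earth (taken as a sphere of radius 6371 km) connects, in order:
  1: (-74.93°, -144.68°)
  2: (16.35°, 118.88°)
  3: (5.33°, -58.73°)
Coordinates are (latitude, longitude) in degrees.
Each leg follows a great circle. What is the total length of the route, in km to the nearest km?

Leg 1→2: central angle 1.8753 rad, distance 11947.4 km.
Leg 2→3: central angle 2.7610 rad, distance 17590.1 km.
Total: 11947.4 + 17590.1 ≈ 29538 km.

29538 km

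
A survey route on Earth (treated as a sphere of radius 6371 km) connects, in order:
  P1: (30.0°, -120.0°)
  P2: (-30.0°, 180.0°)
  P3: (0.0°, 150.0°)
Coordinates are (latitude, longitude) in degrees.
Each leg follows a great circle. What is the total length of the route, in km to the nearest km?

13814 km

Leg P1→P2: central angle 1.4455 rad, distance 9209.1 km.
Leg P2→P3: central angle 0.7227 rad, distance 4604.5 km.
Total: 9209.1 + 4604.5 ≈ 13814 km.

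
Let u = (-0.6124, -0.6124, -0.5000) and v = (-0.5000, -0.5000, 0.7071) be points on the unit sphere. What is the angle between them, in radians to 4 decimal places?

1.3090 rad

u·v = 0.2589; |u| = 1.0000, |v| = 1.0000.
cos θ = (u·v)/(|u||v|) = 0.2588, so θ = 1.3090 rad.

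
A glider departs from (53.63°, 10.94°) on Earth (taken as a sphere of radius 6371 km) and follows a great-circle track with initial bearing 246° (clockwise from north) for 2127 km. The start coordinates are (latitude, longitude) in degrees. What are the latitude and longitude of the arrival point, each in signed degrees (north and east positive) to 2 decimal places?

Angular distance δ = d/R = 2127/6371 = 0.33386 rad; initial bearing θ = 4.2935 rad.
sin φ₂ = sin φ₁ cos δ + cos φ₁ sin δ cos θ = (0.8052)(0.9448) + (0.5930)(0.3277)(-0.4067) = 0.6817, so φ₂ = 42.98°.
Δλ = atan2(sin θ sin δ cos φ₁, cos δ − sin φ₁ sin φ₂) = atan2(-0.1775, 0.3959) = -24.153°.
λ₂ = 10.940° − 24.153° = -13.21°.

42.98°, -13.21°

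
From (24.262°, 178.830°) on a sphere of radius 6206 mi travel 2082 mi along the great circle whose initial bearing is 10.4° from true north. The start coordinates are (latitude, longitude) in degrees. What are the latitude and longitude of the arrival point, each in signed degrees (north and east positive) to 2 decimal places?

Angular distance δ = d/R = 2082/6206 = 0.33548 rad; initial bearing θ = 0.1815 rad.
sin φ₂ = sin φ₁ cos δ + cos φ₁ sin δ cos θ = (0.4109)(0.9443) + (0.9117)(0.3292)(0.9836) = 0.6832, so φ₂ = 43.10°.
Δλ = atan2(sin θ sin δ cos φ₁, cos δ − sin φ₁ sin φ₂) = atan2(0.0542, 0.6635) = 4.668°.
λ₂ = 178.830° + 4.668° = 183.50° → -176.50° after wrapping to (−180°, 180°].

43.10°, -176.50°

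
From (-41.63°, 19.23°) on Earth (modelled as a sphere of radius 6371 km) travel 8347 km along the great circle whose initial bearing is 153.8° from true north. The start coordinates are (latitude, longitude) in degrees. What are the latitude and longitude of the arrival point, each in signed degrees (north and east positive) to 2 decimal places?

-55.00°, 151.17°

Angular distance δ = d/R = 8347/6371 = 1.31016 rad; initial bearing θ = 2.6843 rad.
sin φ₂ = sin φ₁ cos δ + cos φ₁ sin δ cos θ = (-0.6643)(0.2577) + (0.7475)(0.9662)(-0.8973) = -0.8192, so φ₂ = -55.00°.
Δλ = atan2(sin θ sin δ cos φ₁, cos δ − sin φ₁ sin φ₂) = atan2(0.3189, -0.2865) = 131.941°.
λ₂ = 19.230° + 131.941° = 151.17°.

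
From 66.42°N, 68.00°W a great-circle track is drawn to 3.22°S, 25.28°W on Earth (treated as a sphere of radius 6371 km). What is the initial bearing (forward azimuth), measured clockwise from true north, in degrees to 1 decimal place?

135.7°

Δλ = 42.720° = 0.7456 rad.
y = sin Δλ · cos φ₂ = (0.6784)(0.9984) = 0.6773
x = cos φ₁ sin φ₂ − sin φ₁ cos φ₂ cos Δλ = (0.4000)(-0.0562) − (0.9165)(0.9984)(0.7347) = -0.6947
θ = atan2(y, x) = 135.73°, so the bearing is 135.7°.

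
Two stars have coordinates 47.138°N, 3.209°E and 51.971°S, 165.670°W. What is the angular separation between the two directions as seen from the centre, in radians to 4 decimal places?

2.9903 rad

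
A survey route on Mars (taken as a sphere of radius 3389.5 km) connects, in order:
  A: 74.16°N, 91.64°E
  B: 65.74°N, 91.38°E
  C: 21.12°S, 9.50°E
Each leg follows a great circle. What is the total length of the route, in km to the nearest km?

Leg A→B: central angle 0.1470 rad, distance 498.1 km.
Leg B→C: central angle 1.8487 rad, distance 6266.3 km.
Total: 498.1 + 6266.3 ≈ 6764 km.

6764 km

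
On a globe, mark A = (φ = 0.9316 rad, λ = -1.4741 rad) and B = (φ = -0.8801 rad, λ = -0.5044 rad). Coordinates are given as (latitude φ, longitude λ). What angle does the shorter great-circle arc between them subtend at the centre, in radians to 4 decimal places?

1.9863 rad

Let φ₁ = 0.9316 rad, φ₂ = -0.8801 rad, and Δλ = 0.9697 rad.
Haversine: a = sin²(Δφ/2) + cos φ₁ cos φ₂ sin²(Δλ/2) = 0.6193 + (0.5966)(0.6371)(0.2172) = 0.70185.
Central angle c = 2·arcsin(√a) = 1.98635 rad.
So the angular separation is 1.9863 rad.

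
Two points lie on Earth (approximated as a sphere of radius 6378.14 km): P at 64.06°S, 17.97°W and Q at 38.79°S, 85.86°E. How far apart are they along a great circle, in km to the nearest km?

In radians: φ₁ = -1.1181, φ₂ = -0.6770, Δλ = 103.830° = 1.8122 rad.
cos c = sin φ₁ sin φ₂ + cos φ₁ cos φ₂ cos Δλ = (-0.8993)(-0.6265) + (0.4374)(0.7794)(-0.2390) = 0.48185,
so c = arccos(0.48185) = 1.06803 rad.
Distance = R·c = 6378.14 × 1.0680 ≈ 6812 km.

6812 km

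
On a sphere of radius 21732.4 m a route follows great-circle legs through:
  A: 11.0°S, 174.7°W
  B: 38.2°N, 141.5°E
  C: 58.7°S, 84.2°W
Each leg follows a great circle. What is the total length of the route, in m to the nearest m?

79053 m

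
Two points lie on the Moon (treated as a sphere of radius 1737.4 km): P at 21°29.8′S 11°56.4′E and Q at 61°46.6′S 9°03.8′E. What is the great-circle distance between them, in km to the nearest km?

With latitudes φ₁ = -21.497°, φ₂ = -61.777° and longitude difference Δλ = -2.877°:
cos c = sin φ₁ sin φ₂ + cos φ₁ cos φ₂ cos Δλ = (-0.3664)(-0.8811) + (0.9304)(0.4729)(0.9987) = 0.76234,
so c = arccos(0.76234) = 0.70388 rad.
Distance = R·c = 1737.4 × 0.7039 ≈ 1223 km.

1223 km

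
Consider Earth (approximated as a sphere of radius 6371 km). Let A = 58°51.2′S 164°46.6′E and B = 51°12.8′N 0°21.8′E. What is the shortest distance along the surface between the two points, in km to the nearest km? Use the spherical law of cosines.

18714 km

With latitudes φ₁ = -58.853°, φ₂ = 51.213° and longitude difference Δλ = -164.413°:
cos c = sin φ₁ sin φ₂ + cos φ₁ cos φ₂ cos Δλ = (-0.8558)(0.7795) + (0.5172)(0.6264)(-0.9632) = -0.97921,
so c = arccos(-0.97921) = 2.93731 rad.
Distance = R·c = 6371 × 2.9373 ≈ 18714 km.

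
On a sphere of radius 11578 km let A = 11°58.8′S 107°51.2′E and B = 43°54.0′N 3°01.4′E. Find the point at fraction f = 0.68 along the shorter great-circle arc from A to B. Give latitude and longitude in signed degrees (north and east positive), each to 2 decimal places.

35.41°, 47.53°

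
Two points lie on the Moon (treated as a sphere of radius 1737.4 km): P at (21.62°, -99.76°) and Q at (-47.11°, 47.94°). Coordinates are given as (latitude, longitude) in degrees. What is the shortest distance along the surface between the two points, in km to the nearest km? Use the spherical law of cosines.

With latitudes φ₁ = 21.620°, φ₂ = -47.110° and longitude difference Δλ = 147.700°:
cos c = sin φ₁ sin φ₂ + cos φ₁ cos φ₂ cos Δλ = (0.3684)(-0.7327) + (0.9296)(0.6806)(-0.8453) = -0.80476,
so c = arccos(-0.80476) = 2.50606 rad.
Distance = R·c = 1737.4 × 2.5061 ≈ 4354 km.

4354 km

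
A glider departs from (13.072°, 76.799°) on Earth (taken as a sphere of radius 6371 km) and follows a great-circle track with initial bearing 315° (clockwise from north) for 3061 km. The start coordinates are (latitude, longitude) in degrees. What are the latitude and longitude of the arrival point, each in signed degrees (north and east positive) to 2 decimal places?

Angular distance δ = d/R = 3061/6371 = 0.48046 rad; initial bearing θ = 5.4978 rad.
sin φ₂ = sin φ₁ cos δ + cos φ₁ sin δ cos θ = (0.2262)(0.8868) + (0.9741)(0.4622)(0.7071) = 0.5189, so φ₂ = 31.26°.
Δλ = atan2(sin θ sin δ cos φ₁, cos δ − sin φ₁ sin φ₂) = atan2(-0.3183, 0.7694) = -22.477°.
λ₂ = 76.799° − 22.477° = 54.32°.

31.26°, 54.32°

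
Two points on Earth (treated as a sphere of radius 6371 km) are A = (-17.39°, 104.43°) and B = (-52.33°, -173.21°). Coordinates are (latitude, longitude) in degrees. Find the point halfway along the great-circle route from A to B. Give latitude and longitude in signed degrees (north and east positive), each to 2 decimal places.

-42.27°, 134.75°

The central angle between A and B is δ = 1.2513 rad.
With f = 0.5, the slerp weights are sin((1−f)δ)/sin δ = 0.6168 and sin(fδ)/sin δ = 0.6168.
Weighted sum of the unit vectors: (0.6168)·(-0.2378,0.9242,-0.2989) + (0.6168)·(-0.6068,-0.0723,-0.7915) = (-0.5210, 0.5255, -0.6726).
Converting back: φ = atan2(z, √(x²+y²)) = -42.27°, λ = atan2(y, x) = 134.75°.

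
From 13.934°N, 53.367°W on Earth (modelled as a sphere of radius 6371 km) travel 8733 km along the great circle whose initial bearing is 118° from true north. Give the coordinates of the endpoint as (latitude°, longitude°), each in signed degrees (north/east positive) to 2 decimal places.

Angular distance δ = d/R = 8733/6371 = 1.37074 rad; initial bearing θ = 2.0595 rad.
sin φ₂ = sin φ₁ cos δ + cos φ₁ sin δ cos θ = (0.2408)(0.1987) + (0.9706)(0.9801)(-0.4695) = -0.3987, so φ₂ = -23.50°.
Δλ = atan2(sin θ sin δ cos φ₁, cos δ − sin φ₁ sin φ₂) = atan2(0.8399, 0.2947) = 70.663°.
λ₂ = -53.367° + 70.663° = 17.30°.

-23.50°, 17.30°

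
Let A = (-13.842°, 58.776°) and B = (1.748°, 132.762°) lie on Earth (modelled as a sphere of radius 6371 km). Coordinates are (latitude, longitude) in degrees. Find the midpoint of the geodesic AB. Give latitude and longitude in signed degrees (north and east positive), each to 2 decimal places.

Central angle δ = 1.3073 rad. Interpolating on the sphere with fraction f = 0.5:
P = [sin((1−f)δ)·A + sin(fδ)·B] / sin δ = 0.6298·A + 0.6298·B in Cartesian coordinates,
giving P = (-0.1104, 0.9852, -0.1315), i.e. latitude -7.55°, longitude 96.39°.

-7.55°, 96.39°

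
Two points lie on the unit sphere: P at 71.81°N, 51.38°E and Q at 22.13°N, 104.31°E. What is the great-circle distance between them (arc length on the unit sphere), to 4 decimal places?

1.0096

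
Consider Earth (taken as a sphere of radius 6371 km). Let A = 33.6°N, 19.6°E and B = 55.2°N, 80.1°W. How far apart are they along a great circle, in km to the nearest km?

7563 km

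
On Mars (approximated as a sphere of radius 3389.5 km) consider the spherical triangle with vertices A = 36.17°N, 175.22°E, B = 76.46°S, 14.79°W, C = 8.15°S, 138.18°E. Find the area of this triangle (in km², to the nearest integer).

11828407 km²

Side lengths (central angles): a = 1.6395, b = 0.9834, c = 2.4340 rad; semiperimeter s = 2.5284.
By l'Huilier's theorem, tan(E/4) = √[tan(s/2) tan((s−a)/2) tan((s−b)/2) tan((s−c)/2)], giving spherical excess E = 1.0296 rad.
Area = E·R² = 1.0296 × (3389.5)² ≈ 11828407 km².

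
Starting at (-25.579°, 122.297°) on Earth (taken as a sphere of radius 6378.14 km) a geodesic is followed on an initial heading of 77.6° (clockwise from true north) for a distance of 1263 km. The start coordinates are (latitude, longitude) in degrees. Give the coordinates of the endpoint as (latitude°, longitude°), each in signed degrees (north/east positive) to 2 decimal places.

Angular distance δ = d/R = 1263/6378.14 = 0.19802 rad; initial bearing θ = 1.3544 rad.
sin φ₂ = sin φ₁ cos δ + cos φ₁ sin δ cos θ = (-0.4318)(0.9805) + (0.9020)(0.1967)(0.2147) = -0.3852, so φ₂ = -22.66°.
Δλ = atan2(sin θ sin δ cos φ₁, cos δ − sin φ₁ sin φ₂) = atan2(0.1733, 0.8141) = 12.017°.
λ₂ = 122.297° + 12.017° = 134.31°.

-22.66°, 134.31°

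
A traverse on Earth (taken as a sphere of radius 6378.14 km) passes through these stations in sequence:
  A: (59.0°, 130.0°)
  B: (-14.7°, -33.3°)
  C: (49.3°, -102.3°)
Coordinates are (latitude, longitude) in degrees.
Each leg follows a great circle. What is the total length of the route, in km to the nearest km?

Leg A→B: central angle 2.3388 rad, distance 14917.0 km.
Leg B→C: central angle 1.5371 rad, distance 9804.0 km.
Total: 14917.0 + 9804.0 ≈ 24721 km.

24721 km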